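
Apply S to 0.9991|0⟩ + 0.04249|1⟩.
0.9991|0⟩ + 0.04249i|1⟩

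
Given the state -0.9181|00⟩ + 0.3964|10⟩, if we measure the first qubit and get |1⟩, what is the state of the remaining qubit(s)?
|0⟩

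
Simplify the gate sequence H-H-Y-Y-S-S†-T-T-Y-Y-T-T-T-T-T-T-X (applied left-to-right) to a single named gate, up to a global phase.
X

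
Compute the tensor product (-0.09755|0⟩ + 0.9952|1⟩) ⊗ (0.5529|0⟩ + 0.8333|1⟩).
-0.05394|00⟩ - 0.08129|01⟩ + 0.5502|10⟩ + 0.8293|11⟩

amp(|b₁b₂…⟩) = product of the factor amplitudes for bits b₁, b₂, …; only kets whose every factor amplitude is nonzero survive.
|00⟩: (-0.09755)(0.5529) = -0.05394
|01⟩: (-0.09755)(0.8333) = -0.08129
|10⟩: (0.9952)(0.5529) = 0.5502
|11⟩: (0.9952)(0.8333) = 0.8293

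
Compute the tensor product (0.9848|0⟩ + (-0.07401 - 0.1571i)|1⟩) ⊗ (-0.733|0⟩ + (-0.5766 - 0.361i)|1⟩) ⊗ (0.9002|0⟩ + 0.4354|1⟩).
-0.6498|000⟩ - 0.3143|001⟩ + (-0.5112 - 0.32i)|010⟩ + (-0.2472 - 0.1548i)|011⟩ + (0.04884 + 0.1037i)|100⟩ + (0.02362 + 0.05014i)|101⟩ + (-0.01264 + 0.1056i)|110⟩ + (-0.006113 + 0.05107i)|111⟩

amp(|b₁b₂…⟩) = product of the factor amplitudes for bits b₁, b₂, …; only kets whose every factor amplitude is nonzero survive.
|000⟩: (0.9848)(-0.733)(0.9002) = -0.6498
|001⟩: (0.9848)(-0.733)(0.4354) = -0.3143
|010⟩: (0.9848)(-0.5766 - 0.361i)(0.9002) = (-0.5112 - 0.32i)
|011⟩: (0.9848)(-0.5766 - 0.361i)(0.4354) = (-0.2472 - 0.1548i)
|100⟩: (-0.07401 - 0.1571i)(-0.733)(0.9002) = (0.04884 + 0.1037i)
|101⟩: (-0.07401 - 0.1571i)(-0.733)(0.4354) = (0.02362 + 0.05014i)
|110⟩: (-0.07401 - 0.1571i)(-0.5766 - 0.361i)(0.9002) = (-0.01264 + 0.1056i)
|111⟩: (-0.07401 - 0.1571i)(-0.5766 - 0.361i)(0.4354) = (-0.006113 + 0.05107i)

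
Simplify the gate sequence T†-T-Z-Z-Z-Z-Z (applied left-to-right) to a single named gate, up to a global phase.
Z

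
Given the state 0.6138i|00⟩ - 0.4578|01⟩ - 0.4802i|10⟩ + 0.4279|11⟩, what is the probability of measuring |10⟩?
0.2306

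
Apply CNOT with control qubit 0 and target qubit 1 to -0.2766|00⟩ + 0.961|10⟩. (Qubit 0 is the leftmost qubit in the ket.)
-0.2766|00⟩ + 0.961|11⟩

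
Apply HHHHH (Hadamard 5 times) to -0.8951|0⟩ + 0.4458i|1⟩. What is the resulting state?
(-0.6329 + 0.3152i)|0⟩ + (-0.6329 - 0.3152i)|1⟩

H² = I, so H^5 = H: a single Hadamard. With (a, b) = (-0.8951, 0.4458i), H gives ((a + b)/√2, (a − b)/√2) = ((-0.6329 + 0.3152i), (-0.6329 - 0.3152i)).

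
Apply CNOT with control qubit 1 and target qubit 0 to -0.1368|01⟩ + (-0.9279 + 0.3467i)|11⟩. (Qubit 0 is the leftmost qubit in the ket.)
(-0.9279 + 0.3467i)|01⟩ - 0.1368|11⟩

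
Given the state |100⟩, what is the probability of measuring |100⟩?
1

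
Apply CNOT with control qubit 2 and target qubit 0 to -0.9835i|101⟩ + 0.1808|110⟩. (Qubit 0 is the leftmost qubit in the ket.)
-0.9835i|001⟩ + 0.1808|110⟩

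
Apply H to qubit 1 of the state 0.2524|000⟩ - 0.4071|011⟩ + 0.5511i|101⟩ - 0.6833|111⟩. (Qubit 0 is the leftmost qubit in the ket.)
0.1785|000⟩ - 0.2879|001⟩ + 0.1785|010⟩ + 0.2879|011⟩ + (-0.4832 + 0.3897i)|101⟩ + (0.4832 + 0.3897i)|111⟩

H on qubit 1 mixes each pair of kets that differ only in qubit 1: amplitudes (a, b) of (|…0…⟩, |…1…⟩) become ((a + b)/√2, (a − b)/√2). Kets absent from the input have amplitude 0.
(|000⟩, |010⟩): (a, b) = (0.2524, 0) → (0.1785, 0.1785)
(|001⟩, |011⟩): (a, b) = (0, -0.4071) → (-0.2879, 0.2879)
(|101⟩, |111⟩): (a, b) = (0.5511i, -0.6833) → ((-0.4832 + 0.3897i), (0.4832 + 0.3897i))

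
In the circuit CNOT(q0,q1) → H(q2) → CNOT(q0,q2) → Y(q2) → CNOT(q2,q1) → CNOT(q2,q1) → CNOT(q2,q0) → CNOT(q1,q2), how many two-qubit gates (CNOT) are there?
6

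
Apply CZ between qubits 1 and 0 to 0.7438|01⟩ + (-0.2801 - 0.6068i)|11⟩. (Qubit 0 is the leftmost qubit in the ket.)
0.7438|01⟩ + (0.2801 + 0.6068i)|11⟩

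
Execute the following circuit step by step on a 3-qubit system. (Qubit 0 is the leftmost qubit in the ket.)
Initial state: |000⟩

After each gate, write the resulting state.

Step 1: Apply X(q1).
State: |010⟩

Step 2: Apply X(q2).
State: |011⟩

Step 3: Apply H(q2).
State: 1/√2|010⟩ - 1/√2|011⟩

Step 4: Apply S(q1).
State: (1/√2)i|010⟩ - (1/√2)i|011⟩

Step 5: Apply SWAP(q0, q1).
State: (1/√2)i|100⟩ - (1/√2)i|101⟩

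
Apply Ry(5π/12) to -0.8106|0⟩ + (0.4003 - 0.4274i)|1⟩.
(-0.8868 + 0.2602i)|0⟩ + (-0.1759 - 0.3391i)|1⟩

Ry(5π/12) = [[cos(θ/2), −sin(θ/2)], [sin(θ/2), cos(θ/2)]]; θ = 5π/12, cos(θ/2) ≈ 0.793353, sin(θ/2) ≈ 0.608761.
With a = amp(|0⟩) = -0.8106 and b = amp(|1⟩) = (0.4003 - 0.4274i):
new amp(|0⟩) = (0.793353)·a + (-0.608761)·b = (-0.8868 + 0.2602i)
new amp(|1⟩) = (0.608761)·a + (0.793353)·b = (-0.1759 - 0.3391i)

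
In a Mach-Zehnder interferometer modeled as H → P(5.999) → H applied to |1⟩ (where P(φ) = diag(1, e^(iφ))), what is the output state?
(0.02005 + 0.1402i)|0⟩ + (0.9799 - 0.1402i)|1⟩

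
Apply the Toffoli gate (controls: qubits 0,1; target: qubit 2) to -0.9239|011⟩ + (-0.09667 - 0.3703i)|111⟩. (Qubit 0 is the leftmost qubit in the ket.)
-0.9239|011⟩ + (-0.09667 - 0.3703i)|110⟩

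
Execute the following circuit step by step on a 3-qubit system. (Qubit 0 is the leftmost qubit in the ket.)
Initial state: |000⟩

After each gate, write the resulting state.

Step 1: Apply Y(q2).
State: i|001⟩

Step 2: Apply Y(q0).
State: -|101⟩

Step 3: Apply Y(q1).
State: -i|111⟩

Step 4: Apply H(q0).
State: -(1/√2)i|011⟩ + (1/√2)i|111⟩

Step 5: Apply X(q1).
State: -(1/√2)i|001⟩ + (1/√2)i|101⟩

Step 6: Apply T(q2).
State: (1/2 - (1/2)i)|001⟩ + (-1/2 + (1/2)i)|101⟩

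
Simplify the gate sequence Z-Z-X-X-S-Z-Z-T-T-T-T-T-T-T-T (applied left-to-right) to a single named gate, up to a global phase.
S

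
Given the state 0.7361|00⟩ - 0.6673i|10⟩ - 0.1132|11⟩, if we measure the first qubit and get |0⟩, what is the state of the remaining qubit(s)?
|0⟩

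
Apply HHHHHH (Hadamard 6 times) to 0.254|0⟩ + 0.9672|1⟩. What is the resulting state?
0.254|0⟩ + 0.9672|1⟩

H² = I, so an even number of Hadamards cancels: H^6 = I and the state is unchanged.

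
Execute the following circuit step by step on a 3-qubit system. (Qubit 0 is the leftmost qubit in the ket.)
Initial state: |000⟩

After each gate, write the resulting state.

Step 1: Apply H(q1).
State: 1/√2|000⟩ + 1/√2|010⟩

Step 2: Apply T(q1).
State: 1/√2|000⟩ + (1/2 + (1/2)i)|010⟩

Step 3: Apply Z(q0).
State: 1/√2|000⟩ + (1/2 + (1/2)i)|010⟩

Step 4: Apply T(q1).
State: 1/√2|000⟩ + (1/√2)i|010⟩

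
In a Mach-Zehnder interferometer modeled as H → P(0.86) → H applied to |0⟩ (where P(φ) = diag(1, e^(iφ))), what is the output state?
(0.8262 + 0.3789i)|0⟩ + (0.1738 - 0.3789i)|1⟩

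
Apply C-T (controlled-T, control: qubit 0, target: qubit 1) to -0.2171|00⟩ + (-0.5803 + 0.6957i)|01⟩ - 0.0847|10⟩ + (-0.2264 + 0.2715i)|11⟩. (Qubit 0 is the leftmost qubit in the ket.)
-0.2171|00⟩ + (-0.5803 + 0.6957i)|01⟩ - 0.0847|10⟩ + (-0.3521 + 0.03189i)|11⟩

C-T leaves the control-|0⟩ kets |00⟩, |01⟩ unchanged and applies T to qubit 1 on the control-|1⟩ pair (|10⟩, |11⟩).
T = [[1, 0], [0, (1/√2 + (1/√2)i)]].
With a = amp(|10⟩) = -0.0847 and b = amp(|11⟩) = (-0.2264 + 0.2715i):
new amp(|10⟩) = (1)·a = -0.0847
new amp(|11⟩) = (1/√2 + (1/√2)i)·b = (-0.3521 + 0.03189i)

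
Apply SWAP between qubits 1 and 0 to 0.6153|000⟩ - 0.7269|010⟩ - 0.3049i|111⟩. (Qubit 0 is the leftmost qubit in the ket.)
0.6153|000⟩ - 0.7269|100⟩ - 0.3049i|111⟩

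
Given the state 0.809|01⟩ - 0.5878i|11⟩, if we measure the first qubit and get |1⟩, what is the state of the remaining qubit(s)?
-i|1⟩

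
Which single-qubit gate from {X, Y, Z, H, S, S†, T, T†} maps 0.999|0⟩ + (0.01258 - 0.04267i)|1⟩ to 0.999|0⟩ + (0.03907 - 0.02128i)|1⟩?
T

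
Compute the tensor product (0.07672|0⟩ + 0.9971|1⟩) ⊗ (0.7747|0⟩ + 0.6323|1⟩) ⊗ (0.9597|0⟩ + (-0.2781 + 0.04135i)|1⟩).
0.05704|000⟩ + (-0.01653 + 0.002458i)|001⟩ + 0.04656|010⟩ + (-0.01349 + 0.002006i)|011⟩ + 0.7413|100⟩ + (-0.2148 + 0.03194i)|101⟩ + 0.6051|110⟩ + (-0.1753 + 0.02607i)|111⟩

amp(|b₁b₂…⟩) = product of the factor amplitudes for bits b₁, b₂, …; only kets whose every factor amplitude is nonzero survive.
|000⟩: (0.07672)(0.7747)(0.9597) = 0.05704
|001⟩: (0.07672)(0.7747)(-0.2781 + 0.04135i) = (-0.01653 + 0.002458i)
|010⟩: (0.07672)(0.6323)(0.9597) = 0.04656
|011⟩: (0.07672)(0.6323)(-0.2781 + 0.04135i) = (-0.01349 + 0.002006i)
|100⟩: (0.9971)(0.7747)(0.9597) = 0.7413
|101⟩: (0.9971)(0.7747)(-0.2781 + 0.04135i) = (-0.2148 + 0.03194i)
|110⟩: (0.9971)(0.6323)(0.9597) = 0.6051
|111⟩: (0.9971)(0.6323)(-0.2781 + 0.04135i) = (-0.1753 + 0.02607i)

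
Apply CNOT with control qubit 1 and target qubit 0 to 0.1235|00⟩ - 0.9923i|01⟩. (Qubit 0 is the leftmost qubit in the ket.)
0.1235|00⟩ - 0.9923i|11⟩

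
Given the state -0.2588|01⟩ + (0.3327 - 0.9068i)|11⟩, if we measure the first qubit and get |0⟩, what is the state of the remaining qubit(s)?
-|1⟩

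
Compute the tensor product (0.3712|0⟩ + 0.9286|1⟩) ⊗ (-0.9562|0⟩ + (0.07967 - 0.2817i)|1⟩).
-0.3549|00⟩ + (0.02957 - 0.1046i)|01⟩ - 0.8879|10⟩ + (0.07398 - 0.2616i)|11⟩

amp(|b₁b₂…⟩) = product of the factor amplitudes for bits b₁, b₂, …; only kets whose every factor amplitude is nonzero survive.
|00⟩: (0.3712)(-0.9562) = -0.3549
|01⟩: (0.3712)(0.07967 - 0.2817i) = (0.02957 - 0.1046i)
|10⟩: (0.9286)(-0.9562) = -0.8879
|11⟩: (0.9286)(0.07967 - 0.2817i) = (0.07398 - 0.2616i)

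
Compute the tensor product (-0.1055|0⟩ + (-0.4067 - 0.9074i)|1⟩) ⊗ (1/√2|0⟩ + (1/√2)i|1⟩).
-0.0746|00⟩ - 0.0746i|01⟩ + (-0.2876 - 0.6416i)|10⟩ + (0.6416 - 0.2876i)|11⟩

amp(|b₁b₂…⟩) = product of the factor amplitudes for bits b₁, b₂, …; only kets whose every factor amplitude is nonzero survive.
|00⟩: (-0.1055)(1/√2) = -0.0746
|01⟩: (-0.1055)((1/√2)i) = -0.0746i
|10⟩: (-0.4067 - 0.9074i)(1/√2) = (-0.2876 - 0.6416i)
|11⟩: (-0.4067 - 0.9074i)((1/√2)i) = (0.6416 - 0.2876i)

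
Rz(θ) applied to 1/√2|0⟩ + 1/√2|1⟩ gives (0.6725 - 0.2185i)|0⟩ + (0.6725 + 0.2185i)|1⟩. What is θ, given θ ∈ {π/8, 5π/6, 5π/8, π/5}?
π/5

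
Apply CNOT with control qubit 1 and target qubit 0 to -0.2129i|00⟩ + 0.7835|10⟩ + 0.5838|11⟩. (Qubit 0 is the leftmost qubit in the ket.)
-0.2129i|00⟩ + 0.5838|01⟩ + 0.7835|10⟩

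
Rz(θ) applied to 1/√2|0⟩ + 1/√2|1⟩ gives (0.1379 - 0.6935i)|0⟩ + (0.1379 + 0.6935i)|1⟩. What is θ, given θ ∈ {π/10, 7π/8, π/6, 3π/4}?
7π/8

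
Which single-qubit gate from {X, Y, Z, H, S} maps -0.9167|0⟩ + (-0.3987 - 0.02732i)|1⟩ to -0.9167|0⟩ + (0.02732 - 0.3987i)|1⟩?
S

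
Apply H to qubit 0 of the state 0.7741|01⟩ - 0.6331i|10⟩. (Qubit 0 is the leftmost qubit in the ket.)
-0.4477i|00⟩ + 0.5474|01⟩ + 0.4477i|10⟩ + 0.5474|11⟩

H on qubit 0 mixes each pair of kets that differ only in qubit 0: amplitudes (a, b) of (|…0…⟩, |…1…⟩) become ((a + b)/√2, (a − b)/√2). Kets absent from the input have amplitude 0.
(|00⟩, |10⟩): (a, b) = (0, -0.6331i) → (-0.4477i, 0.4477i)
(|01⟩, |11⟩): (a, b) = (0.7741, 0) → (0.5474, 0.5474)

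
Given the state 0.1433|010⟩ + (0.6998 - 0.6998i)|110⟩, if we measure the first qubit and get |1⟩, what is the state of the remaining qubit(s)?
(1/√2 - (1/√2)i)|10⟩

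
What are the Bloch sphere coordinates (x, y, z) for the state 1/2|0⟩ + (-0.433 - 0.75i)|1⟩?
(-0.433, -0.75, -0.5)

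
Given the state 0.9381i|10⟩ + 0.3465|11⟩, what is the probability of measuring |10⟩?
0.88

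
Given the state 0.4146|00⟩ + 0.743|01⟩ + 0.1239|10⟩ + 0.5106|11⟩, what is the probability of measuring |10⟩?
0.01535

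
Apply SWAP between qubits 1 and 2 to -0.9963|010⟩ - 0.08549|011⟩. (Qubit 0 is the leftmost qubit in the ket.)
-0.9963|001⟩ - 0.08549|011⟩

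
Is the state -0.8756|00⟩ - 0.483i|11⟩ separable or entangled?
Entangled

Writing the state as a|00⟩ + b|01⟩ + c|10⟩ + d|11⟩, it is a product state iff ad − bc = 0.
Here (a, b, c, d) = (-0.8756, 0, 0, -0.483i): ad − bc = (-0.8756)(-0.483i) − (0)(0) = 0.4229i ≠ 0, so the state is entangled.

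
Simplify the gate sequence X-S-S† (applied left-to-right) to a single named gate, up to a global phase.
X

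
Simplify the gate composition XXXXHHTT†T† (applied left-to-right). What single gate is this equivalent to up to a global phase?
T†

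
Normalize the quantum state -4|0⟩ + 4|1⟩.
-1/√2|0⟩ + 1/√2|1⟩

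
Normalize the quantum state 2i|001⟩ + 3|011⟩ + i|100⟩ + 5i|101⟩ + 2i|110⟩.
0.305i|001⟩ + 0.4575|011⟩ + 0.1525i|100⟩ + 0.7625i|101⟩ + 0.305i|110⟩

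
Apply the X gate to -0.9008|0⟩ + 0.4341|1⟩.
0.4341|0⟩ - 0.9008|1⟩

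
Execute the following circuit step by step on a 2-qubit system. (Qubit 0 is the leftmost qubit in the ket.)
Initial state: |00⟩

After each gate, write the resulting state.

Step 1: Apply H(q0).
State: 1/√2|00⟩ + 1/√2|10⟩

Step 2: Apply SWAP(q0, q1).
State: 1/√2|00⟩ + 1/√2|01⟩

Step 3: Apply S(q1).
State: 1/√2|00⟩ + (1/√2)i|01⟩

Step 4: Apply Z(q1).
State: 1/√2|00⟩ - (1/√2)i|01⟩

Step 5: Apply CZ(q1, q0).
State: 1/√2|00⟩ - (1/√2)i|01⟩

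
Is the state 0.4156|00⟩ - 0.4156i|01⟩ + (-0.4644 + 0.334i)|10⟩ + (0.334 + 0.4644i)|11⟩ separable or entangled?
Separable

Writing the state as a|00⟩ + b|01⟩ + c|10⟩ + d|11⟩, it is a product state iff ad − bc = 0.
Here (a, b, c, d) = (0.4156, -0.4156i, (-0.4644 + 0.334i), (0.334 + 0.4644i)): ad − bc = (0.4156)(0.334 + 0.4644i) − (-0.4156i)(-0.4644 + 0.334i) = 0, so the state is separable.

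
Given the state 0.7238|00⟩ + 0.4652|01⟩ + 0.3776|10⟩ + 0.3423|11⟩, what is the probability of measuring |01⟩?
0.2164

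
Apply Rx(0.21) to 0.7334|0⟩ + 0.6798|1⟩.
(0.7294 - 0.07125i)|0⟩ + (0.6761 - 0.07687i)|1⟩

Rx(0.21) = [[cos(θ/2), −i·sin(θ/2)], [−i·sin(θ/2), cos(θ/2)]]; θ = 0.21, cos(θ/2) ≈ 0.994493, sin(θ/2) ≈ 0.104807.
With a = amp(|0⟩) = 0.7334 and b = amp(|1⟩) = 0.6798:
new amp(|0⟩) = (0.994493)·a + (-0.104807i)·b = (0.7294 - 0.07125i)
new amp(|1⟩) = (-0.104807i)·a + (0.994493)·b = (0.6761 - 0.07687i)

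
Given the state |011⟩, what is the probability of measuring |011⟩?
1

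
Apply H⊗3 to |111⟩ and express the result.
1/√8|000⟩ - 1/√8|001⟩ - 1/√8|010⟩ + 1/√8|011⟩ - 1/√8|100⟩ + 1/√8|101⟩ + 1/√8|110⟩ - 1/√8|111⟩

H⊗3 gives amp(|y⟩) = (1/2√2) Σ_x (−1)^(x·y) amp(|x⟩), where x·y is the number of positions in which both x and y have a 1.
|000⟩: (1)/(2√2) = 1/√8
|001⟩: (-1)/(2√2) = -1/√8
|010⟩: (-1)/(2√2) = -1/√8
|011⟩: (1)/(2√2) = 1/√8
|100⟩: (-1)/(2√2) = -1/√8
|101⟩: (1)/(2√2) = 1/√8
|110⟩: (1)/(2√2) = 1/√8
|111⟩: (-1)/(2√2) = -1/√8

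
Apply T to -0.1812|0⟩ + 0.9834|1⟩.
-0.1812|0⟩ + (0.6954 + 0.6954i)|1⟩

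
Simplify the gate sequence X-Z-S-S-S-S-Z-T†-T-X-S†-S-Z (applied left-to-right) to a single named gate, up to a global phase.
Z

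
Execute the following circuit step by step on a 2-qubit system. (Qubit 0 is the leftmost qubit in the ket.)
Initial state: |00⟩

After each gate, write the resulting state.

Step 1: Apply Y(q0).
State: i|10⟩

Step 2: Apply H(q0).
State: (1/√2)i|00⟩ - (1/√2)i|10⟩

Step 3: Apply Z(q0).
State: (1/√2)i|00⟩ + (1/√2)i|10⟩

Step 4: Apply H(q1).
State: (1/2)i|00⟩ + (1/2)i|01⟩ + (1/2)i|10⟩ + (1/2)i|11⟩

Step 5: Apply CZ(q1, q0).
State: (1/2)i|00⟩ + (1/2)i|01⟩ + (1/2)i|10⟩ - (1/2)i|11⟩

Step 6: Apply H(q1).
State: (1/√2)i|00⟩ + (1/√2)i|11⟩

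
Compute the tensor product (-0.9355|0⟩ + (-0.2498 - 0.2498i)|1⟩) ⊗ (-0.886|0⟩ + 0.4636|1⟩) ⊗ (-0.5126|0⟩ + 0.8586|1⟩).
-0.4249|000⟩ + 0.7117|001⟩ + 0.2223|010⟩ - 0.3724|011⟩ + (-0.1135 - 0.1135i)|100⟩ + (0.19 + 0.19i)|101⟩ + (0.05936 + 0.05936i)|110⟩ + (-0.09943 - 0.09943i)|111⟩

amp(|b₁b₂…⟩) = product of the factor amplitudes for bits b₁, b₂, …; only kets whose every factor amplitude is nonzero survive.
|000⟩: (-0.9355)(-0.886)(-0.5126) = -0.4249
|001⟩: (-0.9355)(-0.886)(0.8586) = 0.7117
|010⟩: (-0.9355)(0.4636)(-0.5126) = 0.2223
|011⟩: (-0.9355)(0.4636)(0.8586) = -0.3724
|100⟩: (-0.2498 - 0.2498i)(-0.886)(-0.5126) = (-0.1135 - 0.1135i)
|101⟩: (-0.2498 - 0.2498i)(-0.886)(0.8586) = (0.19 + 0.19i)
|110⟩: (-0.2498 - 0.2498i)(0.4636)(-0.5126) = (0.05936 + 0.05936i)
|111⟩: (-0.2498 - 0.2498i)(0.4636)(0.8586) = (-0.09943 - 0.09943i)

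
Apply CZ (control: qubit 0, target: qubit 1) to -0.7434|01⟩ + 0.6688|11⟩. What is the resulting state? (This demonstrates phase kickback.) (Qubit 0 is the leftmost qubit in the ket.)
-0.7434|01⟩ - 0.6688|11⟩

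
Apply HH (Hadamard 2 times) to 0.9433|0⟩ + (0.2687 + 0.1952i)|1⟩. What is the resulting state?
0.9433|0⟩ + (0.2687 + 0.1952i)|1⟩

H² = I, so an even number of Hadamards cancels: H^2 = I and the state is unchanged.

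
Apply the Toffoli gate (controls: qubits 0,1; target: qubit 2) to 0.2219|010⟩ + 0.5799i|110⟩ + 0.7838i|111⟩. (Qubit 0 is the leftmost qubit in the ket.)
0.2219|010⟩ + 0.7838i|110⟩ + 0.5799i|111⟩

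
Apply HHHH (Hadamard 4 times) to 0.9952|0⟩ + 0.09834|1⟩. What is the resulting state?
0.9952|0⟩ + 0.09834|1⟩

H² = I, so an even number of Hadamards cancels: H^4 = I and the state is unchanged.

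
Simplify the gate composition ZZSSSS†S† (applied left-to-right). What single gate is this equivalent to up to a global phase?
S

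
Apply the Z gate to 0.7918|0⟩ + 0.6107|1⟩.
0.7918|0⟩ - 0.6107|1⟩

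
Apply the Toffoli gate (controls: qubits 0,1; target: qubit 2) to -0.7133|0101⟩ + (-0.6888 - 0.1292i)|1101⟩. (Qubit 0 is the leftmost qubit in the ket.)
-0.7133|0101⟩ + (-0.6888 - 0.1292i)|1111⟩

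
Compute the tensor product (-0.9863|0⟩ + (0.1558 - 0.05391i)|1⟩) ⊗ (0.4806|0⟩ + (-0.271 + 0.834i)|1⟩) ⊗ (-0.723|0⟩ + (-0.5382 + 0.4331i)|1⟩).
0.3427|000⟩ + (0.2551 - 0.2053i)|001⟩ + (-0.1932 + 0.5947i)|010⟩ + (0.2124 + 0.5585i)|011⟩ + (-0.05414 + 0.01873i)|100⟩ + (-0.02908 + 0.04637i)|101⟩ + (-0.00198 - 0.1045i)|110⟩ + (-0.06408 - 0.07661i)|111⟩

amp(|b₁b₂…⟩) = product of the factor amplitudes for bits b₁, b₂, …; only kets whose every factor amplitude is nonzero survive.
|000⟩: (-0.9863)(0.4806)(-0.723) = 0.3427
|001⟩: (-0.9863)(0.4806)(-0.5382 + 0.4331i) = (0.2551 - 0.2053i)
|010⟩: (-0.9863)(-0.271 + 0.834i)(-0.723) = (-0.1932 + 0.5947i)
|011⟩: (-0.9863)(-0.271 + 0.834i)(-0.5382 + 0.4331i) = (0.2124 + 0.5585i)
|100⟩: (0.1558 - 0.05391i)(0.4806)(-0.723) = (-0.05414 + 0.01873i)
|101⟩: (0.1558 - 0.05391i)(0.4806)(-0.5382 + 0.4331i) = (-0.02908 + 0.04637i)
|110⟩: (0.1558 - 0.05391i)(-0.271 + 0.834i)(-0.723) = (-0.00198 - 0.1045i)
|111⟩: (0.1558 - 0.05391i)(-0.271 + 0.834i)(-0.5382 + 0.4331i) = (-0.06408 - 0.07661i)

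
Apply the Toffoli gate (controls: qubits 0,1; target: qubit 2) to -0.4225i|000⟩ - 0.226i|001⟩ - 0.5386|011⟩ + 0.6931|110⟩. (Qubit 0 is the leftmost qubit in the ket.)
-0.4225i|000⟩ - 0.226i|001⟩ - 0.5386|011⟩ + 0.6931|111⟩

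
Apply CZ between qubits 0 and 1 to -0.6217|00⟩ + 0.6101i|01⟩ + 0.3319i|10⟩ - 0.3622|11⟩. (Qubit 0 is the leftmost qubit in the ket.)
-0.6217|00⟩ + 0.6101i|01⟩ + 0.3319i|10⟩ + 0.3622|11⟩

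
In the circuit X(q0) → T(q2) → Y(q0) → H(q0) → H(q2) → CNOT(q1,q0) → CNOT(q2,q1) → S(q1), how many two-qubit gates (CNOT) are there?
2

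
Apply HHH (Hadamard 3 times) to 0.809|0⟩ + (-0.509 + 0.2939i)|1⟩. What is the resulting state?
(0.2121 + 0.2078i)|0⟩ + (0.932 - 0.2078i)|1⟩

H² = I, so H^3 = H: a single Hadamard. With (a, b) = (0.809, (-0.509 + 0.2939i)), H gives ((a + b)/√2, (a − b)/√2) = ((0.2121 + 0.2078i), (0.932 - 0.2078i)).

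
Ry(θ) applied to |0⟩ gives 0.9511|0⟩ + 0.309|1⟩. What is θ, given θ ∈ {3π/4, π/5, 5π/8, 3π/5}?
π/5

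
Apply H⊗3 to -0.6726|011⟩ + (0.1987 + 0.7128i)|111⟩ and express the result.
(-0.1675 + 0.252i)|000⟩ + (0.1675 - 0.252i)|001⟩ + (0.1675 - 0.252i)|010⟩ + (-0.1675 + 0.252i)|011⟩ + (-0.3081 - 0.252i)|100⟩ + (0.3081 + 0.252i)|101⟩ + (0.3081 + 0.252i)|110⟩ + (-0.3081 - 0.252i)|111⟩

H⊗3 gives amp(|y⟩) = (1/2√2) Σ_x (−1)^(x·y) amp(|x⟩), where x·y is the number of positions in which both x and y have a 1.
|000⟩: (-0.6726 + (0.1987 + 0.7128i))/(2√2) = (-0.1675 + 0.252i)
|001⟩: (0.6726 - (0.1987 + 0.7128i))/(2√2) = (0.1675 - 0.252i)
|010⟩: (0.6726 - (0.1987 + 0.7128i))/(2√2) = (0.1675 - 0.252i)
|011⟩: (-0.6726 + (0.1987 + 0.7128i))/(2√2) = (-0.1675 + 0.252i)
|100⟩: (-0.6726 - (0.1987 + 0.7128i))/(2√2) = (-0.3081 - 0.252i)
|101⟩: (0.6726 + (0.1987 + 0.7128i))/(2√2) = (0.3081 + 0.252i)
|110⟩: (0.6726 + (0.1987 + 0.7128i))/(2√2) = (0.3081 + 0.252i)
|111⟩: (-0.6726 - (0.1987 + 0.7128i))/(2√2) = (-0.3081 - 0.252i)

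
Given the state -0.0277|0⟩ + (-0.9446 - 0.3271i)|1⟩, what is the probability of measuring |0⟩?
0.0007673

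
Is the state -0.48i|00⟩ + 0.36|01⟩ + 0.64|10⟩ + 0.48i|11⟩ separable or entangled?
Separable

Writing the state as a|00⟩ + b|01⟩ + c|10⟩ + d|11⟩, it is a product state iff ad − bc = 0.
Here (a, b, c, d) = (-0.48i, 0.36, 0.64, 0.48i): ad − bc = (-0.48i)(0.48i) − (0.36)(0.64) = 0, so the state is separable.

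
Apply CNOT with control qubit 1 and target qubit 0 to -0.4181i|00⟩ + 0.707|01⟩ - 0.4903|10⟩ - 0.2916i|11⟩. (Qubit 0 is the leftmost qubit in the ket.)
-0.4181i|00⟩ - 0.2916i|01⟩ - 0.4903|10⟩ + 0.707|11⟩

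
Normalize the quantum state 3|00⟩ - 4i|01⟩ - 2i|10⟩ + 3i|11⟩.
0.4867|00⟩ - 0.6489i|01⟩ - 0.3244i|10⟩ + 0.4867i|11⟩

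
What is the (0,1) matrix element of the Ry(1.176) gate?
-0.5547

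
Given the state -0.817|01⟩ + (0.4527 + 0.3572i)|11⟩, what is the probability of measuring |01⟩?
0.6675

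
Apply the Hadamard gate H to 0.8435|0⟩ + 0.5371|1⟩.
0.9762|0⟩ + 0.2167|1⟩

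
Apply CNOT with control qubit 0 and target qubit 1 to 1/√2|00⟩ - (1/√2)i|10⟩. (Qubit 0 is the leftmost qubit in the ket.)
1/√2|00⟩ - (1/√2)i|11⟩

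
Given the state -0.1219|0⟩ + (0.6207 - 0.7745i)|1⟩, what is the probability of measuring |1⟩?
0.9851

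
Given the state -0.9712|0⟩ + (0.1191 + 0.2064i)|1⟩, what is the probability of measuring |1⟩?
0.05679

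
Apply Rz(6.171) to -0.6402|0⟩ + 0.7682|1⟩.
(0.6392 + 0.03589i)|0⟩ + (-0.767 + 0.04307i)|1⟩

Rz(6.171) = [[e^(−iθ/2), 0], [0, e^(iθ/2)]] with e^(±iθ/2) = cos(θ/2) ± i·sin(θ/2); θ = 6.171, cos(θ/2) ≈ -0.998427, sin(θ/2) ≈ 0.0560632.
With a = amp(|0⟩) = -0.6402 and b = amp(|1⟩) = 0.7682:
new amp(|0⟩) = (-0.998427 - 0.0560632i)·a = (0.6392 + 0.03589i)
new amp(|1⟩) = (-0.998427 + 0.0560632i)·b = (-0.767 + 0.04307i)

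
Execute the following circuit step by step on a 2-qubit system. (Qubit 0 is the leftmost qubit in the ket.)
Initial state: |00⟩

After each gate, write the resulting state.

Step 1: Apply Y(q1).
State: i|01⟩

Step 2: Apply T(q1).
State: (-1/√2 + (1/√2)i)|01⟩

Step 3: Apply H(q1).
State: (-1/2 + (1/2)i)|00⟩ + (1/2 - (1/2)i)|01⟩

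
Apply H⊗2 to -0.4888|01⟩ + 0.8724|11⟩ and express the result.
0.1918|00⟩ - 0.1918|01⟩ - 0.6806|10⟩ + 0.6806|11⟩

H⊗2 gives amp(|y⟩) = (1/2) Σ_x (−1)^(x·y) amp(|x⟩), where x·y is the number of positions in which both x and y have a 1.
|00⟩: (-0.4888 + 0.8724)/2 = 0.1918
|01⟩: (0.4888 - 0.8724)/2 = -0.1918
|10⟩: (-0.4888 - 0.8724)/2 = -0.6806
|11⟩: (0.4888 + 0.8724)/2 = 0.6806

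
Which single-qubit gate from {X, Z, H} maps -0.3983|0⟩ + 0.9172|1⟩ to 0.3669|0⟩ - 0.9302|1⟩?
H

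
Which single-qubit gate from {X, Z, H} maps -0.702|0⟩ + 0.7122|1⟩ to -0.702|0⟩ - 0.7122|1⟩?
Z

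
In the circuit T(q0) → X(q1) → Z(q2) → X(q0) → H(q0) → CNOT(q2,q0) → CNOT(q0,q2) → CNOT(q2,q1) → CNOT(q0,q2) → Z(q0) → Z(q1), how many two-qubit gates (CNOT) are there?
4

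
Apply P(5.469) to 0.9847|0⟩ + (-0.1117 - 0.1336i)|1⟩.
0.9847|0⟩ + (-0.1738 - 0.01049i)|1⟩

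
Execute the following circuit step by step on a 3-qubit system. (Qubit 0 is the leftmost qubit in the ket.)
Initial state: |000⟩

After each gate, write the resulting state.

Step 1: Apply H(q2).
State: 1/√2|000⟩ + 1/√2|001⟩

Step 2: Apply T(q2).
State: 1/√2|000⟩ + (1/2 + (1/2)i)|001⟩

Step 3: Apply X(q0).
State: 1/√2|100⟩ + (1/2 + (1/2)i)|101⟩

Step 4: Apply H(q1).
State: 1/2|100⟩ + (1/√8 + (1/√8)i)|101⟩ + 1/2|110⟩ + (1/√8 + (1/√8)i)|111⟩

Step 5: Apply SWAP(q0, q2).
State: 1/2|001⟩ + 1/2|011⟩ + (1/√8 + (1/√8)i)|101⟩ + (1/√8 + (1/√8)i)|111⟩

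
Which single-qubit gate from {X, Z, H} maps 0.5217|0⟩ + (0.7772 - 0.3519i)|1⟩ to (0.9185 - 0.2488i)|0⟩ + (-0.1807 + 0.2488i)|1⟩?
H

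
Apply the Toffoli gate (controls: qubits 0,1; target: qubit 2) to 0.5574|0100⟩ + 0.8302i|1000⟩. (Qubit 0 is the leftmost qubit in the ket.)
0.5574|0100⟩ + 0.8302i|1000⟩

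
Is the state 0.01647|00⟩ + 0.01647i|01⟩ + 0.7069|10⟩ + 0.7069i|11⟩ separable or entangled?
Separable

Writing the state as a|00⟩ + b|01⟩ + c|10⟩ + d|11⟩, it is a product state iff ad − bc = 0.
Here (a, b, c, d) = (0.01647, 0.01647i, 0.7069, 0.7069i): ad − bc = (0.01647)(0.7069i) − (0.01647i)(0.7069) = 0, so the state is separable.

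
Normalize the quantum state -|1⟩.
-|1⟩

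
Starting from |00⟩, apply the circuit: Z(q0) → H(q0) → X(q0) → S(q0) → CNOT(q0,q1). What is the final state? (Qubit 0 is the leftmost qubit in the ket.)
1/√2|00⟩ + (1/√2)i|11⟩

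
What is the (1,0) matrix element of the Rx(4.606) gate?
-0.7437i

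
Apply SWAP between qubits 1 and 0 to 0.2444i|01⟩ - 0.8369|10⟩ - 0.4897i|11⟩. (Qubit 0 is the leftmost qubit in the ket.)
-0.8369|01⟩ + 0.2444i|10⟩ - 0.4897i|11⟩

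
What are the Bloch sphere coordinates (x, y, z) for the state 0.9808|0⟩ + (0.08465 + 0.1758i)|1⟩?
(0.166, 0.3448, 0.9239)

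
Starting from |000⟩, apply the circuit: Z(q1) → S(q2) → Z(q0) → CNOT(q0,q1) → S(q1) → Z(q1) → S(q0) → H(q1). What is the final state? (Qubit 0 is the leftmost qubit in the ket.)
1/√2|000⟩ + 1/√2|010⟩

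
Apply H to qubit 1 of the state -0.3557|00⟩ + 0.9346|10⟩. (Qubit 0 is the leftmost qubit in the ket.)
-0.2515|00⟩ - 0.2515|01⟩ + 0.6609|10⟩ + 0.6609|11⟩

H on qubit 1 mixes each pair of kets that differ only in qubit 1: amplitudes (a, b) of (|…0…⟩, |…1…⟩) become ((a + b)/√2, (a − b)/√2). Kets absent from the input have amplitude 0.
(|00⟩, |01⟩): (a, b) = (-0.3557, 0) → (-0.2515, -0.2515)
(|10⟩, |11⟩): (a, b) = (0.9346, 0) → (0.6609, 0.6609)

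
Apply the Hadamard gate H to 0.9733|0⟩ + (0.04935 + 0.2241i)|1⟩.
(0.7231 + 0.1585i)|0⟩ + (0.6533 - 0.1585i)|1⟩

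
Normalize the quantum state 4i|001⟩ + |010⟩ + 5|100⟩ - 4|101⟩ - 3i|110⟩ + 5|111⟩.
0.417i|001⟩ + 0.1043|010⟩ + 0.5213|100⟩ - 0.417|101⟩ - 0.3128i|110⟩ + 0.5213|111⟩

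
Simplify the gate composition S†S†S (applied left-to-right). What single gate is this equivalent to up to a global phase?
S†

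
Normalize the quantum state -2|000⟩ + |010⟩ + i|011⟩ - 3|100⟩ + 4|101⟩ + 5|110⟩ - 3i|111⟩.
-0.2481|000⟩ + 0.124|010⟩ + 0.124i|011⟩ - 0.3721|100⟩ + 0.4961|101⟩ + 0.6202|110⟩ - 0.3721i|111⟩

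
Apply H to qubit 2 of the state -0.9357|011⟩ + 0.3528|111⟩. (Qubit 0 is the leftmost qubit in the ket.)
-0.6616|010⟩ + 0.6616|011⟩ + 0.2495|110⟩ - 0.2495|111⟩

H on qubit 2 mixes each pair of kets that differ only in qubit 2: amplitudes (a, b) of (|…0…⟩, |…1…⟩) become ((a + b)/√2, (a − b)/√2). Kets absent from the input have amplitude 0.
(|010⟩, |011⟩): (a, b) = (0, -0.9357) → (-0.6616, 0.6616)
(|110⟩, |111⟩): (a, b) = (0, 0.3528) → (0.2495, -0.2495)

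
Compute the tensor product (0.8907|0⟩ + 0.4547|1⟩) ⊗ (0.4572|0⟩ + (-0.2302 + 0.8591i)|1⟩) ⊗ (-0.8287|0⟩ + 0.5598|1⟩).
-0.3375|000⟩ + 0.228|001⟩ + (0.1699 - 0.6341i)|010⟩ + (-0.1148 + 0.4284i)|011⟩ - 0.1723|100⟩ + 0.1164|101⟩ + (0.08674 - 0.3237i)|110⟩ + (-0.0586 + 0.2187i)|111⟩

amp(|b₁b₂…⟩) = product of the factor amplitudes for bits b₁, b₂, …; only kets whose every factor amplitude is nonzero survive.
|000⟩: (0.8907)(0.4572)(-0.8287) = -0.3375
|001⟩: (0.8907)(0.4572)(0.5598) = 0.228
|010⟩: (0.8907)(-0.2302 + 0.8591i)(-0.8287) = (0.1699 - 0.6341i)
|011⟩: (0.8907)(-0.2302 + 0.8591i)(0.5598) = (-0.1148 + 0.4284i)
|100⟩: (0.4547)(0.4572)(-0.8287) = -0.1723
|101⟩: (0.4547)(0.4572)(0.5598) = 0.1164
|110⟩: (0.4547)(-0.2302 + 0.8591i)(-0.8287) = (0.08674 - 0.3237i)
|111⟩: (0.4547)(-0.2302 + 0.8591i)(0.5598) = (-0.0586 + 0.2187i)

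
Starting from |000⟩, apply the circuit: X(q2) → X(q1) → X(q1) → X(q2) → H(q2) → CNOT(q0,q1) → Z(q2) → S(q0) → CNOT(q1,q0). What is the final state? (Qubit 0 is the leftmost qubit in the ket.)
1/√2|000⟩ - 1/√2|001⟩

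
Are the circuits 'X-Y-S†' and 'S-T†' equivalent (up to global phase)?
No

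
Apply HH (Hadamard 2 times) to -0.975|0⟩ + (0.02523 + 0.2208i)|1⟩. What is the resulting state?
-0.975|0⟩ + (0.02523 + 0.2208i)|1⟩

H² = I, so an even number of Hadamards cancels: H^2 = I and the state is unchanged.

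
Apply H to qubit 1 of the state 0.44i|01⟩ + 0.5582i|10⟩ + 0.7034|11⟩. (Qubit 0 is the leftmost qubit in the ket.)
0.3111i|00⟩ - 0.3111i|01⟩ + (0.4974 + 0.3947i)|10⟩ + (-0.4974 + 0.3947i)|11⟩

H on qubit 1 mixes each pair of kets that differ only in qubit 1: amplitudes (a, b) of (|…0…⟩, |…1…⟩) become ((a + b)/√2, (a − b)/√2). Kets absent from the input have amplitude 0.
(|00⟩, |01⟩): (a, b) = (0, 0.44i) → (0.3111i, -0.3111i)
(|10⟩, |11⟩): (a, b) = (0.5582i, 0.7034) → ((0.4974 + 0.3947i), (-0.4974 + 0.3947i))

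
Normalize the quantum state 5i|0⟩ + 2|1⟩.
0.9285i|0⟩ + 0.3714|1⟩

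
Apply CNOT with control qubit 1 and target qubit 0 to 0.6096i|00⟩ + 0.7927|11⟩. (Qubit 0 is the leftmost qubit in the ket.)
0.6096i|00⟩ + 0.7927|01⟩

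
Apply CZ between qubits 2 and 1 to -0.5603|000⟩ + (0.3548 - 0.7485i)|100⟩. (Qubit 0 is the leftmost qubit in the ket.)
-0.5603|000⟩ + (0.3548 - 0.7485i)|100⟩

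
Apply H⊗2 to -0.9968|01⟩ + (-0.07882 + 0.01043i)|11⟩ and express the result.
(-0.5378 + 0.005215i)|00⟩ + (0.5378 - 0.005215i)|01⟩ + (-0.459 - 0.005215i)|10⟩ + (0.459 + 0.005215i)|11⟩

H⊗2 gives amp(|y⟩) = (1/2) Σ_x (−1)^(x·y) amp(|x⟩), where x·y is the number of positions in which both x and y have a 1.
|00⟩: (-0.9968 + (-0.07882 + 0.01043i))/2 = (-0.5378 + 0.005215i)
|01⟩: (0.9968 - (-0.07882 + 0.01043i))/2 = (0.5378 - 0.005215i)
|10⟩: (-0.9968 - (-0.07882 + 0.01043i))/2 = (-0.459 - 0.005215i)
|11⟩: (0.9968 + (-0.07882 + 0.01043i))/2 = (0.459 + 0.005215i)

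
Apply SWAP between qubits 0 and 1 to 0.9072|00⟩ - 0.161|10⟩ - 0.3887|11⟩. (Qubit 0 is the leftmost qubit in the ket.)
0.9072|00⟩ - 0.161|01⟩ - 0.3887|11⟩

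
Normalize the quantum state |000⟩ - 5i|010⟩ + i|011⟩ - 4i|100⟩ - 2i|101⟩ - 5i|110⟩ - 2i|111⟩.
0.1147|000⟩ - 0.5735i|010⟩ + 0.1147i|011⟩ - 0.4588i|100⟩ - 0.2294i|101⟩ - 0.5735i|110⟩ - 0.2294i|111⟩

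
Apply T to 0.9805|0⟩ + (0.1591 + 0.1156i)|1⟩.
0.9805|0⟩ + (0.03076 + 0.1942i)|1⟩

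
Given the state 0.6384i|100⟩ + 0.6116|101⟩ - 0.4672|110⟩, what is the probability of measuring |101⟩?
0.3741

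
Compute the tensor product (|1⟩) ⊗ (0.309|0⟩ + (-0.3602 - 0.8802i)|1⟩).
0.309|10⟩ + (-0.3602 - 0.8802i)|11⟩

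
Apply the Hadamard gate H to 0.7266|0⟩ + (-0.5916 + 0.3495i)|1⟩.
(0.09546 + 0.2471i)|0⟩ + (0.9321 - 0.2471i)|1⟩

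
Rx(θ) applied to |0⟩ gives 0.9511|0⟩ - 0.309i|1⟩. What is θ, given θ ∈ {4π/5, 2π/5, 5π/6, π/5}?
π/5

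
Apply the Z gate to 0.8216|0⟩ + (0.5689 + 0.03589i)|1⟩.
0.8216|0⟩ + (-0.5689 - 0.03589i)|1⟩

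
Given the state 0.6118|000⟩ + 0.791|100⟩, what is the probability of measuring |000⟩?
0.3743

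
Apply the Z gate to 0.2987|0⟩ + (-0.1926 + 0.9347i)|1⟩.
0.2987|0⟩ + (0.1926 - 0.9347i)|1⟩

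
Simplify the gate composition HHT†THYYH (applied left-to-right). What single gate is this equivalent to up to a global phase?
I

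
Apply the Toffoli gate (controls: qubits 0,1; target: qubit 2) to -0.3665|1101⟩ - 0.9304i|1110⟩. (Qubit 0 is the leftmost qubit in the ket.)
-0.9304i|1100⟩ - 0.3665|1111⟩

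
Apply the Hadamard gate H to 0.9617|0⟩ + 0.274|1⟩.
0.8738|0⟩ + 0.4863|1⟩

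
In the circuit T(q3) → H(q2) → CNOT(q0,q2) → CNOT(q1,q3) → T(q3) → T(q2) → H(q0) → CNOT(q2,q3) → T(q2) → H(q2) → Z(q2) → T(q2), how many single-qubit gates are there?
9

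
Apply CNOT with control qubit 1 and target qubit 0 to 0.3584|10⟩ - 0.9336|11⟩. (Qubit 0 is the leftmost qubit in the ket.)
-0.9336|01⟩ + 0.3584|10⟩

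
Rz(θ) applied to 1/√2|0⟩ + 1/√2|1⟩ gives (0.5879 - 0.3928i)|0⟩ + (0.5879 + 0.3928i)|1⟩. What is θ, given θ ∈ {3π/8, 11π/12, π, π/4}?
3π/8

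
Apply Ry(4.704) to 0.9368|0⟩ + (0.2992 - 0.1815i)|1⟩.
(-0.8721 + 0.1289i)|0⟩ + (0.4545 + 0.1278i)|1⟩

Ry(4.704) = [[cos(θ/2), −sin(θ/2)], [sin(θ/2), cos(θ/2)]]; θ = 4.704, cos(θ/2) ≈ -0.704135, sin(θ/2) ≈ 0.710067.
With a = amp(|0⟩) = 0.9368 and b = amp(|1⟩) = (0.2992 - 0.1815i):
new amp(|0⟩) = (-0.704135)·a + (-0.710067)·b = (-0.8721 + 0.1289i)
new amp(|1⟩) = (0.710067)·a + (-0.704135)·b = (0.4545 + 0.1278i)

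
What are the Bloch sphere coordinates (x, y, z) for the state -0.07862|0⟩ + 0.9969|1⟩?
(-0.1568, 0, -0.9876)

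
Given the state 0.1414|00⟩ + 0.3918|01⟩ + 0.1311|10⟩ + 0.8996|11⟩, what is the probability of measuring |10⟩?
0.01719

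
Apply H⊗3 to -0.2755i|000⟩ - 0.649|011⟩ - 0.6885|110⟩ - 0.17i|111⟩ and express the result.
(-0.4729 - 0.1575i)|000⟩ + (-0.01397 - 0.0373i)|001⟩ + (0.4729 - 0.0373i)|010⟩ + (0.01397 - 0.1575i)|011⟩ + (0.01397 - 0.0373i)|100⟩ + (0.4729 - 0.1575i)|101⟩ + (-0.01397 - 0.1575i)|110⟩ + (-0.4729 - 0.0373i)|111⟩

H⊗3 gives amp(|y⟩) = (1/2√2) Σ_x (−1)^(x·y) amp(|x⟩), where x·y is the number of positions in which both x and y have a 1.
|000⟩: (-0.2755i - 0.649 - 0.6885 - 0.17i)/(2√2) = (-0.4729 - 0.1575i)
|001⟩: (-0.2755i + 0.649 - 0.6885 + 0.17i)/(2√2) = (-0.01397 - 0.0373i)
|010⟩: (-0.2755i + 0.649 + 0.6885 + 0.17i)/(2√2) = (0.4729 - 0.0373i)
|011⟩: (-0.2755i - 0.649 + 0.6885 - 0.17i)/(2√2) = (0.01397 - 0.1575i)
|100⟩: (-0.2755i - 0.649 + 0.6885 + 0.17i)/(2√2) = (0.01397 - 0.0373i)
|101⟩: (-0.2755i + 0.649 + 0.6885 - 0.17i)/(2√2) = (0.4729 - 0.1575i)
|110⟩: (-0.2755i + 0.649 - 0.6885 - 0.17i)/(2√2) = (-0.01397 - 0.1575i)
|111⟩: (-0.2755i - 0.649 - 0.6885 + 0.17i)/(2√2) = (-0.4729 - 0.0373i)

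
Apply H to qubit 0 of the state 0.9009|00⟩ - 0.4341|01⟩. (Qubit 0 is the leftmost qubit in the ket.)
0.637|00⟩ - 0.307|01⟩ + 0.637|10⟩ - 0.307|11⟩

H on qubit 0 mixes each pair of kets that differ only in qubit 0: amplitudes (a, b) of (|…0…⟩, |…1…⟩) become ((a + b)/√2, (a − b)/√2). Kets absent from the input have amplitude 0.
(|00⟩, |10⟩): (a, b) = (0.9009, 0) → (0.637, 0.637)
(|01⟩, |11⟩): (a, b) = (-0.4341, 0) → (-0.307, -0.307)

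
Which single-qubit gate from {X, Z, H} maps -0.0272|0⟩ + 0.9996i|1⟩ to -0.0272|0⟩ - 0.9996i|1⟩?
Z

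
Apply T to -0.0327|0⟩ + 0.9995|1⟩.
-0.0327|0⟩ + (0.7068 + 0.7068i)|1⟩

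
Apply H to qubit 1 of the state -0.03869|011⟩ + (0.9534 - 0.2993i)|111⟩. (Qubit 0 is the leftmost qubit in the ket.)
-0.02736|001⟩ + 0.02736|011⟩ + (0.6742 - 0.2116i)|101⟩ + (-0.6742 + 0.2116i)|111⟩

H on qubit 1 mixes each pair of kets that differ only in qubit 1: amplitudes (a, b) of (|…0…⟩, |…1…⟩) become ((a + b)/√2, (a − b)/√2). Kets absent from the input have amplitude 0.
(|001⟩, |011⟩): (a, b) = (0, -0.03869) → (-0.02736, 0.02736)
(|101⟩, |111⟩): (a, b) = (0, (0.9534 - 0.2993i)) → ((0.6742 - 0.2116i), (-0.6742 + 0.2116i))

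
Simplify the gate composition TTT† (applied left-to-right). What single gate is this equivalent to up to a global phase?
T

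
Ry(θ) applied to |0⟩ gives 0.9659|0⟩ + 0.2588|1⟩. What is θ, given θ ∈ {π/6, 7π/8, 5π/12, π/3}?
π/6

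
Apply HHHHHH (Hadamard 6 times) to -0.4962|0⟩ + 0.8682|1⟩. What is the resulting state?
-0.4962|0⟩ + 0.8682|1⟩

H² = I, so an even number of Hadamards cancels: H^6 = I and the state is unchanged.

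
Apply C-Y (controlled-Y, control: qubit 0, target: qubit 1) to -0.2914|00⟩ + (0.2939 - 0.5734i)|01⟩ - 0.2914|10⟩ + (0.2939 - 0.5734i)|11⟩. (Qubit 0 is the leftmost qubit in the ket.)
-0.2914|00⟩ + (0.2939 - 0.5734i)|01⟩ + (-0.5734 - 0.2939i)|10⟩ - 0.2914i|11⟩

C-Y leaves the control-|0⟩ kets |00⟩, |01⟩ unchanged and applies Y to qubit 1 on the control-|1⟩ pair (|10⟩, |11⟩).
Y = [[0, -i], [i, 0]].
With a = amp(|10⟩) = -0.2914 and b = amp(|11⟩) = (0.2939 - 0.5734i):
new amp(|10⟩) = (-i)·b = (-0.5734 - 0.2939i)
new amp(|11⟩) = (i)·a = -0.2914i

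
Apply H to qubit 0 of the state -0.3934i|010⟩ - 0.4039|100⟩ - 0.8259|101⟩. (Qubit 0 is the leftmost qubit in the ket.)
-0.2856|000⟩ - 0.584|001⟩ - 0.2782i|010⟩ + 0.2856|100⟩ + 0.584|101⟩ - 0.2782i|110⟩

H on qubit 0 mixes each pair of kets that differ only in qubit 0: amplitudes (a, b) of (|…0…⟩, |…1…⟩) become ((a + b)/√2, (a − b)/√2). Kets absent from the input have amplitude 0.
(|000⟩, |100⟩): (a, b) = (0, -0.4039) → (-0.2856, 0.2856)
(|001⟩, |101⟩): (a, b) = (0, -0.8259) → (-0.584, 0.584)
(|010⟩, |110⟩): (a, b) = (-0.3934i, 0) → (-0.2782i, -0.2782i)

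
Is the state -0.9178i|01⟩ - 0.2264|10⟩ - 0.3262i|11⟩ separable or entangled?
Entangled

Writing the state as a|00⟩ + b|01⟩ + c|10⟩ + d|11⟩, it is a product state iff ad − bc = 0.
Here (a, b, c, d) = (0, -0.9178i, -0.2264, -0.3262i): ad − bc = (0)(-0.3262i) − (-0.9178i)(-0.2264) = -0.2078i ≠ 0, so the state is entangled.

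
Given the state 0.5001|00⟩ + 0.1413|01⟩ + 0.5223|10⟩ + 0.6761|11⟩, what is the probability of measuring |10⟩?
0.2728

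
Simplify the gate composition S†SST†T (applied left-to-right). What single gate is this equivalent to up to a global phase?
S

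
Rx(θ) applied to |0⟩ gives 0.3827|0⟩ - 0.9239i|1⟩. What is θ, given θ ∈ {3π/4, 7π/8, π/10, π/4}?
3π/4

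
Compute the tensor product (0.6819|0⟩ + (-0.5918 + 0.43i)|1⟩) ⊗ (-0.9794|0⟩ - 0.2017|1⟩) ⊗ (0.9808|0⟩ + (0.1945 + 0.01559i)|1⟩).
-0.655|000⟩ + (-0.1299 - 0.01041i)|001⟩ - 0.1349|010⟩ + (-0.02675 - 0.002144i)|011⟩ + (0.5685 - 0.4131i)|100⟩ + (0.1193 - 0.07288i)|101⟩ + (0.1171 - 0.08507i)|110⟩ + (0.02457 - 0.01501i)|111⟩

amp(|b₁b₂…⟩) = product of the factor amplitudes for bits b₁, b₂, …; only kets whose every factor amplitude is nonzero survive.
|000⟩: (0.6819)(-0.9794)(0.9808) = -0.655
|001⟩: (0.6819)(-0.9794)(0.1945 + 0.01559i) = (-0.1299 - 0.01041i)
|010⟩: (0.6819)(-0.2017)(0.9808) = -0.1349
|011⟩: (0.6819)(-0.2017)(0.1945 + 0.01559i) = (-0.02675 - 0.002144i)
|100⟩: (-0.5918 + 0.43i)(-0.9794)(0.9808) = (0.5685 - 0.4131i)
|101⟩: (-0.5918 + 0.43i)(-0.9794)(0.1945 + 0.01559i) = (0.1193 - 0.07288i)
|110⟩: (-0.5918 + 0.43i)(-0.2017)(0.9808) = (0.1171 - 0.08507i)
|111⟩: (-0.5918 + 0.43i)(-0.2017)(0.1945 + 0.01559i) = (0.02457 - 0.01501i)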